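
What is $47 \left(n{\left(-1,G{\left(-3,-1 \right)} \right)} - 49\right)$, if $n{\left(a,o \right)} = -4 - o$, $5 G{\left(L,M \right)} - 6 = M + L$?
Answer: $- \frac{12549}{5} \approx -2509.8$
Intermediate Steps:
$G{\left(L,M \right)} = \frac{6}{5} + \frac{L}{5} + \frac{M}{5}$ ($G{\left(L,M \right)} = \frac{6}{5} + \frac{M + L}{5} = \frac{6}{5} + \frac{L + M}{5} = \frac{6}{5} + \left(\frac{L}{5} + \frac{M}{5}\right) = \frac{6}{5} + \frac{L}{5} + \frac{M}{5}$)
$47 \left(n{\left(-1,G{\left(-3,-1 \right)} \right)} - 49\right) = 47 \left(\left(-4 - \left(\frac{6}{5} + \frac{1}{5} \left(-3\right) + \frac{1}{5} \left(-1\right)\right)\right) - 49\right) = 47 \left(\left(-4 - \left(\frac{6}{5} - \frac{3}{5} - \frac{1}{5}\right)\right) - 49\right) = 47 \left(\left(-4 - \frac{2}{5}\right) - 49\right) = 47 \left(- \frac{22}{5} - 49\right) = 47 \left(- \frac{267}{5}\right) = - \frac{12549}{5}$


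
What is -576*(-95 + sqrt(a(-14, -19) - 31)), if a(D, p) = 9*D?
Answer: 54720 - 576*I*sqrt(157) ≈ 54720.0 - 7217.3*I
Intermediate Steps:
-576*(-95 + sqrt(a(-14, -19) - 31)) = -576*(-95 + sqrt(9*(-14) - 31)) = -576*(-95 + sqrt(-126 - 31)) = -576*(-95 + sqrt(-157)) = -576*(-95 + I*sqrt(157)) = 54720 - 576*I*sqrt(157)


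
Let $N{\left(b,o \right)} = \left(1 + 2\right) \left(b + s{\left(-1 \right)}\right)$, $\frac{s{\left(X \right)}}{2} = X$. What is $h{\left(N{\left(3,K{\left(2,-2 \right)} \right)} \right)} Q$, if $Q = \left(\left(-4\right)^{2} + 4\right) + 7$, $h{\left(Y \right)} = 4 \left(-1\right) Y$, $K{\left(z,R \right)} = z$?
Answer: $-324$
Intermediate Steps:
$s{\left(X \right)} = 2 X$
$N{\left(b,o \right)} = -6 + 3 b$ ($N{\left(b,o \right)} = \left(1 + 2\right) \left(b + 2 \left(-1\right)\right) = 3 \left(b - 2\right) = 3 \left(-2 + b\right) = -6 + 3 b$)
$h{\left(Y \right)} = - 4 Y$
$Q = 27$ ($Q = \left(16 + 4\right) + 7 = 20 + 7 = 27$)
$h{\left(N{\left(3,K{\left(2,-2 \right)} \right)} \right)} Q = - 4 \left(-6 + 3 \cdot 3\right) 27 = - 4 \left(-6 + 9\right) 27 = \left(-4\right) 3 \cdot 27 = \left(-12\right) 27 = -324$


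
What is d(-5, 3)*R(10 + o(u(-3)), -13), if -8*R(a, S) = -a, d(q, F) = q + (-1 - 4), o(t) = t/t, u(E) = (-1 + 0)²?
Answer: -55/4 ≈ -13.750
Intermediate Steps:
u(E) = 1 (u(E) = (-1)² = 1)
o(t) = 1
d(q, F) = -5 + q (d(q, F) = q - 5 = -5 + q)
R(a, S) = a/8 (R(a, S) = -(-1)*a/8 = a/8)
d(-5, 3)*R(10 + o(u(-3)), -13) = (-5 - 5)*((10 + 1)/8) = -5*11/4 = -10*11/8 = -55/4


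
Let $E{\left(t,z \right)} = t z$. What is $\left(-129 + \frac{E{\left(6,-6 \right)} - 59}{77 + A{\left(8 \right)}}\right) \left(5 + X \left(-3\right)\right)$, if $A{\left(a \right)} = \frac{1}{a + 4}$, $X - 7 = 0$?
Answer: $\frac{385488}{185} \approx 2083.7$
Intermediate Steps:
$X = 7$ ($X = 7 + 0 = 7$)
$A{\left(a \right)} = \frac{1}{4 + a}$
$\left(-129 + \frac{E{\left(6,-6 \right)} - 59}{77 + A{\left(8 \right)}}\right) \left(5 + X \left(-3\right)\right) = \left(-129 + \frac{6 \left(-6\right) - 59}{77 + \frac{1}{4 + 8}}\right) \left(5 + 7 \left(-3\right)\right) = \left(-129 + \frac{-36 - 59}{77 + \frac{1}{12}}\right) \left(5 - 21\right) = \left(-129 - \frac{95}{77 + \frac{1}{12}}\right) \left(-16\right) = \left(-129 - \frac{95}{\frac{925}{12}}\right) \left(-16\right) = \left(-129 - \frac{228}{185}\right) \left(-16\right) = \left(- \frac{24093}{185}\right) \left(-16\right) = \frac{385488}{185}$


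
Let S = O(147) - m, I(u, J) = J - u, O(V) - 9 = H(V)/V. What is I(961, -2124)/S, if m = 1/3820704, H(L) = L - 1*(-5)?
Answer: -192518906720/626170917 ≈ -307.45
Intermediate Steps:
H(L) = 5 + L (H(L) = L + 5 = 5 + L)
O(V) = 9 + (5 + V)/V
m = 1/3820704 ≈ 2.6173e-7
S = 626170917/62404832 (S = (10 + 5/147) - 1*1/3820704 = (10 + 5*(1/147)) - 1/3820704 = (10 + 5/147) - 1/3820704 = 1475/147 - 1/3820704 = 626170917/62404832 ≈ 10.034)
I(961, -2124)/S = (-2124 - 1*961)/(626170917/62404832) = (-2124 - 961)*(62404832/626170917) = -3085*62404832/626170917 = -192518906720/626170917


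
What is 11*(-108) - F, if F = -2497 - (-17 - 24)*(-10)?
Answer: 1719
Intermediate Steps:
F = -2907 (F = -2497 - (-41)*(-10) = -2497 - 1*410 = -2497 - 410 = -2907)
11*(-108) - F = 11*(-108) - 1*(-2907) = -1188 + 2907 = 1719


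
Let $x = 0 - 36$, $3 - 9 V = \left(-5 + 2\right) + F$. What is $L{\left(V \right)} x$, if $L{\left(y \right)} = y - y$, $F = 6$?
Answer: $0$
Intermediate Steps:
$V = 0$ ($V = \frac{1}{3} - \frac{\left(-5 + 2\right) + 6}{9} = \frac{1}{3} - \frac{-3 + 6}{9} = \frac{1}{3} - \frac{1}{3} = 0$)
$L{\left(y \right)} = 0$
$x = -36$
$L{\left(V \right)} x = 0 \left(-36\right) = 0$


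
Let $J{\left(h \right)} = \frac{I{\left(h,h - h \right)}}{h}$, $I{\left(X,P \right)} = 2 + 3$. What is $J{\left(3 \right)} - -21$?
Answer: $\frac{68}{3} \approx 22.667$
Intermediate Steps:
$I{\left(X,P \right)} = 5$
$J{\left(h \right)} = \frac{5}{h}$
$J{\left(3 \right)} - -21 = \frac{5}{3} - -21 = 5 \cdot \frac{1}{3} + 21 = \frac{5}{3} + 21 = \frac{68}{3}$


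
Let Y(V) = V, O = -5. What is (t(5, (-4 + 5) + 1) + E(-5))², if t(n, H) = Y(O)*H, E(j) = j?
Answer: 225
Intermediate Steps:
t(n, H) = -5*H
(t(5, (-4 + 5) + 1) + E(-5))² = (-5*((-4 + 5) + 1) - 5)² = (-5*(1 + 1) - 5)² = (-5*2 - 5)² = (-10 - 5)² = (-15)² = 225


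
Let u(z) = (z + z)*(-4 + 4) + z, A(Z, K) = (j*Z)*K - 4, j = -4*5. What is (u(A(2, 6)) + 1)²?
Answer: 59049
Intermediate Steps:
j = -20
A(Z, K) = -4 - 20*K*Z (A(Z, K) = (-20*Z)*K - 4 = -20*K*Z - 4 = -4 - 20*K*Z)
u(z) = z (u(z) = (2*z)*0 + z = 0 + z = z)
(u(A(2, 6)) + 1)² = ((-4 - 20*6*2) + 1)² = ((-4 - 240) + 1)² = (-244 + 1)² = (-243)² = 59049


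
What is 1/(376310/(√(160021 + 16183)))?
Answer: 7*√899/188155 ≈ 0.0011155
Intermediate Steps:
1/(376310/(√(160021 + 16183))) = 1/(376310/(√176204)) = 1/(376310/((14*√899))) = 1/(376310*(√899/12586)) = 1/(188155*√899/6293) = 7*√899/188155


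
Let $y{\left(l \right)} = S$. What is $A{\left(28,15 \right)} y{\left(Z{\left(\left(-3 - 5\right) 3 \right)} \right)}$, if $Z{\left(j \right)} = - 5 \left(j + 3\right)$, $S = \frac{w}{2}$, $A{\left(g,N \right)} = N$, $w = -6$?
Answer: $-45$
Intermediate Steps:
$S = -3$ ($S = - \frac{6}{2} = \left(-6\right) \frac{1}{2} = -3$)
$Z{\left(j \right)} = -15 - 5 j$ ($Z{\left(j \right)} = - 5 \left(3 + j\right) = -15 - 5 j$)
$y{\left(l \right)} = -3$
$A{\left(28,15 \right)} y{\left(Z{\left(\left(-3 - 5\right) 3 \right)} \right)} = 15 \left(-3\right) = -45$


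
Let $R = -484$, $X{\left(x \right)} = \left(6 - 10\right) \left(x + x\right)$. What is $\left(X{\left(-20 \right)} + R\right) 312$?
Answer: $-101088$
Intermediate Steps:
$X{\left(x \right)} = - 8 x$ ($X{\left(x \right)} = - 4 \cdot 2 x = - 8 x$)
$\left(X{\left(-20 \right)} + R\right) 312 = \left(\left(-8\right) \left(-20\right) - 484\right) 312 = \left(160 - 484\right) 312 = \left(-324\right) 312 = -101088$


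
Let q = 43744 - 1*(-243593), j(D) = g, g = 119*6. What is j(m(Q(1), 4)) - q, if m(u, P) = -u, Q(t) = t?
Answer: -286623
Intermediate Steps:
g = 714
j(D) = 714
q = 287337 (q = 43744 + 243593 = 287337)
j(m(Q(1), 4)) - q = 714 - 1*287337 = 714 - 287337 = -286623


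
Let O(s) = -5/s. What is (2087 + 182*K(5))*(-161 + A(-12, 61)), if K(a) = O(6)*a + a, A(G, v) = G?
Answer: -1161868/3 ≈ -3.8729e+5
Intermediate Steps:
K(a) = a/6 (K(a) = (-5/6)*a + a = (-5*⅙)*a + a = -5*a/6 + a = a/6)
(2087 + 182*K(5))*(-161 + A(-12, 61)) = (2087 + 182*((⅙)*5))*(-161 - 12) = (2087 + 182*(⅚))*(-173) = (2087 + 455/3)*(-173) = (6716/3)*(-173) = -1161868/3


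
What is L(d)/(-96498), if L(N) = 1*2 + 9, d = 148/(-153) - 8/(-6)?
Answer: -11/96498 ≈ -0.00011399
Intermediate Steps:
d = 56/153 (d = 148*(-1/153) - 8*(-⅙) = -148/153 + 4/3 = 56/153 ≈ 0.36601)
L(N) = 11 (L(N) = 2 + 9 = 11)
L(d)/(-96498) = 11/(-96498) = 11*(-1/96498) = -11/96498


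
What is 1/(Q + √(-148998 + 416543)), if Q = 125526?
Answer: 125526/15756509131 - √267545/15756509131 ≈ 7.9338e-6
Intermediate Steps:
1/(Q + √(-148998 + 416543)) = 1/(125526 + √(-148998 + 416543)) = 1/(125526 + √267545)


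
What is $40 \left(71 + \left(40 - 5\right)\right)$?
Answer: $4240$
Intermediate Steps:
$40 \left(71 + \left(40 - 5\right)\right) = 40 \left(71 + 35\right) = 40 \cdot 106 = 4240$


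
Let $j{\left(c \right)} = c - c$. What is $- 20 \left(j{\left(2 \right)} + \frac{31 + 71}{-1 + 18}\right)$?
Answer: $-120$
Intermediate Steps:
$j{\left(c \right)} = 0$
$- 20 \left(j{\left(2 \right)} + \frac{31 + 71}{-1 + 18}\right) = - 20 \left(0 + \frac{31 + 71}{-1 + 18}\right) = - 20 \left(0 + \frac{102}{17}\right) = - 20 \left(0 + 102 \cdot \frac{1}{17}\right) = - 20 \left(0 + 6\right) = \left(-20\right) 6 = -120$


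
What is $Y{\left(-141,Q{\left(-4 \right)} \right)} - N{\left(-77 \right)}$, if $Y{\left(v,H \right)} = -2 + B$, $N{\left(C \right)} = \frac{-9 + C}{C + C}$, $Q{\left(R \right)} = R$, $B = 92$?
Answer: $\frac{6887}{77} \approx 89.442$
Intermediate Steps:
$N{\left(C \right)} = \frac{-9 + C}{2 C}$
$Y{\left(v,H \right)} = 90$ ($Y{\left(v,H \right)} = -2 + 92 = 90$)
$Y{\left(-141,Q{\left(-4 \right)} \right)} - N{\left(-77 \right)} = 90 - \frac{-9 - 77}{2 \left(-77\right)} = 90 - \frac{1}{2} \left(- \frac{1}{77}\right) \left(-86\right) = 90 - \frac{43}{77} = \frac{6887}{77}$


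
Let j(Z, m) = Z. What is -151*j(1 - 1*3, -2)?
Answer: 302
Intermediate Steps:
-151*j(1 - 1*3, -2) = -151*(1 - 1*3) = -151*(1 - 3) = -151*(-2) = 302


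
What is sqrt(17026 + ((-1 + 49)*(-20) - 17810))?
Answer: 4*I*sqrt(109) ≈ 41.761*I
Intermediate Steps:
sqrt(17026 + ((-1 + 49)*(-20) - 17810)) = sqrt(17026 + (48*(-20) - 17810)) = sqrt(17026 + (-960 - 17810)) = sqrt(17026 - 18770) = sqrt(-1744) = 4*I*sqrt(109)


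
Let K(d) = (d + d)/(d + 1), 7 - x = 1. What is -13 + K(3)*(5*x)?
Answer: 32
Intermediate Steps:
x = 6 (x = 7 - 1*1 = 7 - 1 = 6)
K(d) = 2*d/(1 + d) (K(d) = (2*d)/(1 + d) = 2*d/(1 + d))
-13 + K(3)*(5*x) = -13 + (2*3/(1 + 3))*(5*6) = -13 + (2*3/4)*30 = -13 + (2*3*(1/4))*30 = -13 + (3/2)*30 = -13 + 45 = 32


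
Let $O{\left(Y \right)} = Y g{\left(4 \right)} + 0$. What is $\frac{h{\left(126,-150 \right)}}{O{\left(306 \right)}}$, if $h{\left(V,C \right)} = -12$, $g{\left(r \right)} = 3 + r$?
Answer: $- \frac{2}{357} \approx -0.0056022$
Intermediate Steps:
$O{\left(Y \right)} = 7 Y$ ($O{\left(Y \right)} = Y \left(3 + 4\right) + 0 = Y 7 + 0 = 7 Y + 0 = 7 Y$)
$\frac{h{\left(126,-150 \right)}}{O{\left(306 \right)}} = - \frac{12}{7 \cdot 306} = - \frac{12}{2142} = \left(-12\right) \frac{1}{2142} = - \frac{2}{357}$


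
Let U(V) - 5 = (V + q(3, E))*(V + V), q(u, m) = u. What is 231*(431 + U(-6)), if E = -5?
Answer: 109032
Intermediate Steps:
U(V) = 5 + 2*V*(3 + V) (U(V) = 5 + (V + 3)*(V + V) = 5 + (3 + V)*(2*V) = 5 + 2*V*(3 + V))
231*(431 + U(-6)) = 231*(431 + (5 + 2*(-6)² + 6*(-6))) = 231*(431 + (5 + 2*36 - 36)) = 231*(431 + (5 + 72 - 36)) = 231*(431 + 41) = 231*472 = 109032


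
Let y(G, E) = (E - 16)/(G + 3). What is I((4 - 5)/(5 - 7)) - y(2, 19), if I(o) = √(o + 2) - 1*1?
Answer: -8/5 + √10/2 ≈ -0.018861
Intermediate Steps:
y(G, E) = (-16 + E)/(3 + G)
I(o) = -1 + √(2 + o) (I(o) = √(2 + o) - 1 = -1 + √(2 + o))
I((4 - 5)/(5 - 7)) - y(2, 19) = (-1 + √(2 + (4 - 5)/(5 - 7))) - (-16 + 19)/(3 + 2) = (-1 + √(2 - 1/(-2))) - 3/5 = (-1 + √(2 - 1*(-½))) - 3/5 = (-1 + √(2 + ½)) - 1*⅗ = (-1 + √(5/2)) - ⅗ = (-1 + √10/2) - ⅗ = -8/5 + √10/2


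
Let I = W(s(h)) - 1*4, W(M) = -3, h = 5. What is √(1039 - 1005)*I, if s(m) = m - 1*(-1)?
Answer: -7*√34 ≈ -40.817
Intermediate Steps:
s(m) = 1 + m (s(m) = m + 1 = 1 + m)
I = -7 (I = -3 - 1*4 = -3 - 4 = -7)
√(1039 - 1005)*I = √(1039 - 1005)*(-7) = √34*(-7) = -7*√34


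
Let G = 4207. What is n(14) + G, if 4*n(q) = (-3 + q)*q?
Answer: 8491/2 ≈ 4245.5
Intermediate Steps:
n(q) = q*(-3 + q)/4 (n(q) = ((-3 + q)*q)/4 = (q*(-3 + q))/4 = q*(-3 + q)/4)
n(14) + G = (1/4)*14*(-3 + 14) + 4207 = (1/4)*14*11 + 4207 = 77/2 + 4207 = 8491/2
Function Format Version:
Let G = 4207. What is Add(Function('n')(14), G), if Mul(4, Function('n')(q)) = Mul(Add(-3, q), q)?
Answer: Rational(8491, 2) ≈ 4245.5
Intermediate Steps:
Function('n')(q) = Mul(Rational(1, 4), q, Add(-3, q)) (Function('n')(q) = Mul(Rational(1, 4), Mul(Add(-3, q), q)) = Mul(Rational(1, 4), Mul(q, Add(-3, q))) = Mul(Rational(1, 4), q, Add(-3, q)))
Add(Function('n')(14), G) = Add(Mul(Rational(1, 4), 14, Add(-3, 14)), 4207) = Add(Mul(Rational(1, 4), 14, 11), 4207) = Add(Rational(77, 2), 4207) = Rational(8491, 2)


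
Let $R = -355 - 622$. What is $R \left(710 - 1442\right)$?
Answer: $715164$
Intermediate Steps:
$R = -977$
$R \left(710 - 1442\right) = - 977 \left(710 - 1442\right) = \left(-977\right) \left(-732\right) = 715164$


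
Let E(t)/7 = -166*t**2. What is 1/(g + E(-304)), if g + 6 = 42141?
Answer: -1/107345257 ≈ -9.3157e-9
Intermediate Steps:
E(t) = -1162*t**2 (E(t) = 7*(-166*t**2) = -1162*t**2)
g = 42135 (g = -6 + 42141 = 42135)
1/(g + E(-304)) = 1/(42135 - 1162*(-304)**2) = 1/(42135 - 1162*92416) = 1/(42135 - 107387392) = 1/(-107345257) = -1/107345257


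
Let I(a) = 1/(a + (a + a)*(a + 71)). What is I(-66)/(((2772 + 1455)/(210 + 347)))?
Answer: -557/3068802 ≈ -0.00018150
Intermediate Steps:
I(a) = 1/(a + 2*a*(71 + a)) (I(a) = 1/(a + (2*a)*(71 + a)) = 1/(a + 2*a*(71 + a)))
I(-66)/(((2772 + 1455)/(210 + 347))) = (1/((-66)*(143 + 2*(-66))))/(((2772 + 1455)/(210 + 347))) = (-1/(66*(143 - 132)))/((4227/557)) = (-1/66/11)/((4227*(1/557))) = (-1/66*1/11)/(4227/557) = -1/726*557/4227 = -557/3068802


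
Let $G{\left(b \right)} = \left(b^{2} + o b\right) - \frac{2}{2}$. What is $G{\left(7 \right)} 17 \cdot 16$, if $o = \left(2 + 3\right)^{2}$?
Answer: $60656$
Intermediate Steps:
$o = 25$ ($o = 5^{2} = 25$)
$G{\left(b \right)} = -1 + b^{2} + 25 b$ ($G{\left(b \right)} = \left(b^{2} + 25 b\right) - \frac{2}{2} = \left(b^{2} + 25 b\right) - 1 = -1 + b^{2} + 25 b$)
$G{\left(7 \right)} 17 \cdot 16 = \left(-1 + 7^{2} + 25 \cdot 7\right) 17 \cdot 16 = \left(-1 + 49 + 175\right) 17 \cdot 16 = 223 \cdot 17 \cdot 16 = 3791 \cdot 16 = 60656$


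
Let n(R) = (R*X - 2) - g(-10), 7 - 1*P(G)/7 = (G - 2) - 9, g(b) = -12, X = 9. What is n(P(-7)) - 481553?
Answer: -479968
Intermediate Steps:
P(G) = 126 - 7*G (P(G) = 49 - 7*((G - 2) - 9) = 49 - 7*((-2 + G) - 9) = 49 - 7*(-11 + G) = 49 + (77 - 7*G) = 126 - 7*G)
n(R) = 10 + 9*R (n(R) = (R*9 - 2) - 1*(-12) = (9*R - 2) + 12 = (-2 + 9*R) + 12 = 10 + 9*R)
n(P(-7)) - 481553 = (10 + 9*(126 - 7*(-7))) - 481553 = (10 + 9*(126 + 49)) - 481553 = (10 + 9*175) - 481553 = (10 + 1575) - 481553 = 1585 - 481553 = -479968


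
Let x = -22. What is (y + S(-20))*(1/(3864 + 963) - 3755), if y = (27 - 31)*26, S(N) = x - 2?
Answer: 2320049152/4827 ≈ 4.8064e+5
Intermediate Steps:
S(N) = -24 (S(N) = -22 - 2 = -24)
y = -104 (y = -4*26 = -104)
(y + S(-20))*(1/(3864 + 963) - 3755) = (-104 - 24)*(1/(3864 + 963) - 3755) = -128*(1/4827 - 3755) = -128*(-18125384/4827) = 2320049152/4827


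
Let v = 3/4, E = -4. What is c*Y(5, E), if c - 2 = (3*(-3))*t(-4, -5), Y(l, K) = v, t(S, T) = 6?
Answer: -39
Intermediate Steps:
v = ¾ (v = 3*(¼) = ¾ ≈ 0.75000)
Y(l, K) = ¾
c = -52 (c = 2 + (3*(-3))*6 = 2 - 9*6 = 2 - 54 = -52)
c*Y(5, E) = -52*¾ = -39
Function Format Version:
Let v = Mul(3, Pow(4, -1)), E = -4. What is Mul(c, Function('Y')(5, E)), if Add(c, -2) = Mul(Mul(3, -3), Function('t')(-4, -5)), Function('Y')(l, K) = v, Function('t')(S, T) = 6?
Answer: -39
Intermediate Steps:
v = Rational(3, 4) (v = Mul(3, Rational(1, 4)) = Rational(3, 4) ≈ 0.75000)
Function('Y')(l, K) = Rational(3, 4)
c = -52 (c = Add(2, Mul(Mul(3, -3), 6)) = Add(2, Mul(-9, 6)) = Add(2, -54) = -52)
Mul(c, Function('Y')(5, E)) = Mul(-52, Rational(3, 4)) = -39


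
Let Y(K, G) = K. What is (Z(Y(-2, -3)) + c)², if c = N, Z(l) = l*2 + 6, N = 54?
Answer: 3136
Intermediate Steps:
Z(l) = 6 + 2*l (Z(l) = 2*l + 6 = 6 + 2*l)
c = 54
(Z(Y(-2, -3)) + c)² = ((6 + 2*(-2)) + 54)² = ((6 - 4) + 54)² = (2 + 54)² = 56² = 3136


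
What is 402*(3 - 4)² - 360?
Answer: 42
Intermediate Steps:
402*(3 - 4)² - 360 = 402*(-1)² - 360 = 402*1 - 360 = 402 - 360 = 42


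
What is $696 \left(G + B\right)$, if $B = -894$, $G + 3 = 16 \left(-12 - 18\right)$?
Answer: $-958392$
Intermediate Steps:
$G = -483$ ($G = -3 + 16 \left(-12 - 18\right) = -3 + 16 \left(-30\right) = -3 - 480 = -483$)
$696 \left(G + B\right) = 696 \left(-483 - 894\right) = 696 \left(-1377\right) = -958392$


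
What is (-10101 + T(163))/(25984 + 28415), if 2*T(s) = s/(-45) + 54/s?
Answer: -148205809/798033330 ≈ -0.18571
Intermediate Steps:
T(s) = 27/s - s/90 (T(s) = (s/(-45) + 54/s)/2 = (s*(-1/45) + 54/s)/2 = (-s/45 + 54/s)/2 = (54/s - s/45)/2 = 27/s - s/90)
(-10101 + T(163))/(25984 + 28415) = (-10101 + (27/163 - 1/90*163))/(25984 + 28415) = (-10101 + (27*(1/163) - 163/90))/54399 = (-10101 + (27/163 - 163/90))*(1/54399) = (-10101 - 24139/14670)*(1/54399) = -148205809/14670*1/54399 = -148205809/798033330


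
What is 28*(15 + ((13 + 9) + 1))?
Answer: 1064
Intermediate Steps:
28*(15 + ((13 + 9) + 1)) = 28*(15 + (22 + 1)) = 28*(15 + 23) = 28*38 = 1064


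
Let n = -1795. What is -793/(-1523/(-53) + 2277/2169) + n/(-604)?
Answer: -339687376/14362063 ≈ -23.652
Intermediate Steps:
-793/(-1523/(-53) + 2277/2169) + n/(-604) = -793/(-1523/(-53) + 2277/2169) - 1795/(-604) = -793/(-1523*(-1/53) + 2277*(1/2169)) - 1795*(-1/604) = -793/(1523/53 + 253/241) + 1795/604 = -793/380452/12773 + 1795/604 = -793*12773/380452 + 1795/604 = -10128989/380452 + 1795/604 = -339687376/14362063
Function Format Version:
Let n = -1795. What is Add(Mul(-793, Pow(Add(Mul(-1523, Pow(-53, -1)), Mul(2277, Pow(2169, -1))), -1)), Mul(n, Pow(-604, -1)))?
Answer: Rational(-339687376, 14362063) ≈ -23.652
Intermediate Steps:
Add(Mul(-793, Pow(Add(Mul(-1523, Pow(-53, -1)), Mul(2277, Pow(2169, -1))), -1)), Mul(n, Pow(-604, -1))) = Add(Mul(-793, Pow(Add(Mul(-1523, Pow(-53, -1)), Mul(2277, Pow(2169, -1))), -1)), Mul(-1795, Pow(-604, -1))) = Add(Mul(-793, Pow(Add(Mul(-1523, Rational(-1, 53)), Mul(2277, Rational(1, 2169))), -1)), Mul(-1795, Rational(-1, 604))) = Add(Mul(-793, Pow(Add(Rational(1523, 53), Rational(253, 241)), -1)), Rational(1795, 604)) = Add(Mul(-793, Pow(Rational(380452, 12773), -1)), Rational(1795, 604)) = Add(Mul(-793, Rational(12773, 380452)), Rational(1795, 604)) = Add(Rational(-10128989, 380452), Rational(1795, 604)) = Rational(-339687376, 14362063)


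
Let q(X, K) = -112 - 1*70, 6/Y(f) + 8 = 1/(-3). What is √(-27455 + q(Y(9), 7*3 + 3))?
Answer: I*√27637 ≈ 166.24*I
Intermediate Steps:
Y(f) = -18/25 (Y(f) = 6/(-8 + 1/(-3)) = 6/(-8 - ⅓) = 6/(-25/3) = 6*(-3/25) = -18/25)
q(X, K) = -182 (q(X, K) = -112 - 70 = -182)
√(-27455 + q(Y(9), 7*3 + 3)) = √(-27455 - 182) = √(-27637) = I*√27637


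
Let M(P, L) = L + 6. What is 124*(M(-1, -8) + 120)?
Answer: 14632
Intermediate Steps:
M(P, L) = 6 + L
124*(M(-1, -8) + 120) = 124*((6 - 8) + 120) = 124*(-2 + 120) = 124*118 = 14632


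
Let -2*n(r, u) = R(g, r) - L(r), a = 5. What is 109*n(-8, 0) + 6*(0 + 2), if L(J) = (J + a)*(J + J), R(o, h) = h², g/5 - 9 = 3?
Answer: -860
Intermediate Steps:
g = 60 (g = 45 + 5*3 = 45 + 15 = 60)
L(J) = 2*J*(5 + J) (L(J) = (J + 5)*(J + J) = (5 + J)*(2*J) = 2*J*(5 + J))
n(r, u) = -r²/2 + r*(5 + r) (n(r, u) = -(r² - 2*r*(5 + r))/2 = -r²/2 + r*(5 + r))
109*n(-8, 0) + 6*(0 + 2) = 109*((½)*(-8)*(10 - 8)) + 6*(0 + 2) = 109*((½)*(-8)*2) + 6*2 = 109*(-8) + 12 = -872 + 12 = -860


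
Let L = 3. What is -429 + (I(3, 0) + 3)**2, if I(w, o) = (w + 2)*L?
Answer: -105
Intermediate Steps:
I(w, o) = 6 + 3*w (I(w, o) = (w + 2)*3 = (2 + w)*3 = 6 + 3*w)
-429 + (I(3, 0) + 3)**2 = -429 + ((6 + 3*3) + 3)**2 = -429 + ((6 + 9) + 3)**2 = -429 + (15 + 3)**2 = -429 + 18**2 = -429 + 324 = -105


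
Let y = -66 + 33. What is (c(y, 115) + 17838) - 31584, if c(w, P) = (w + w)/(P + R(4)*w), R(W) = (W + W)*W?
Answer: -12934920/941 ≈ -13746.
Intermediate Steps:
R(W) = 2*W² (R(W) = (2*W)*W = 2*W²)
y = -33
c(w, P) = 2*w/(P + 32*w) (c(w, P) = (w + w)/(P + (2*4²)*w) = (2*w)/(P + (2*16)*w) = (2*w)/(P + 32*w) = 2*w/(P + 32*w))
(c(y, 115) + 17838) - 31584 = (2*(-33)/(115 + 32*(-33)) + 17838) - 31584 = (2*(-33)/(115 - 1056) + 17838) - 31584 = (2*(-33)/(-941) + 17838) - 31584 = (2*(-33)*(-1/941) + 17838) - 31584 = (66/941 + 17838) - 31584 = 16785624/941 - 31584 = -12934920/941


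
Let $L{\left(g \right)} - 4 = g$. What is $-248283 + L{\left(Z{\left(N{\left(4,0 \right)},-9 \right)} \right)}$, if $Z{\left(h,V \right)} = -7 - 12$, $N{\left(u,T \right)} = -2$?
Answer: $-248298$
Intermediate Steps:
$Z{\left(h,V \right)} = -19$ ($Z{\left(h,V \right)} = -7 - 12 = -19$)
$L{\left(g \right)} = 4 + g$
$-248283 + L{\left(Z{\left(N{\left(4,0 \right)},-9 \right)} \right)} = -248283 + \left(4 - 19\right) = -248283 - 15 = -248298$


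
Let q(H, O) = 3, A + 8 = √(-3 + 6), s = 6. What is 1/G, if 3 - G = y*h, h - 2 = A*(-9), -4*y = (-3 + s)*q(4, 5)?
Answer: 904/146667 + 36*√3/48889 ≈ 0.0074390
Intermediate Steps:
A = -8 + √3 (A = -8 + √(-3 + 6) = -8 + √3 ≈ -6.2680)
y = -9/4 (y = -(-3 + 6)*3/4 = -3*3/4 = -¼*9 = -9/4 ≈ -2.2500)
h = 74 - 9*√3 (h = 2 + (-8 + √3)*(-9) = 2 + (72 - 9*√3) = 74 - 9*√3 ≈ 58.412)
G = 339/2 - 81*√3/4 (G = 3 - (-9)*(74 - 9*√3)/4 = 3 - (-333/2 + 81*√3/4) = 3 + (333/2 - 81*√3/4) = 339/2 - 81*√3/4 ≈ 134.43)
1/G = 1/(339/2 - 81*√3/4)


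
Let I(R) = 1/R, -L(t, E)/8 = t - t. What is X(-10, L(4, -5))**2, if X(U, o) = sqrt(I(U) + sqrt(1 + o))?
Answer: 9/10 ≈ 0.90000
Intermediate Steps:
L(t, E) = 0 (L(t, E) = -8*(t - t) = -8*0 = 0)
X(U, o) = sqrt(1/U + sqrt(1 + o))
X(-10, L(4, -5))**2 = (sqrt(1/(-10) + sqrt(1 + 0)))**2 = (sqrt(-1/10 + sqrt(1)))**2 = (sqrt(-1/10 + 1))**2 = (sqrt(9/10))**2 = (3*sqrt(10)/10)**2 = 9/10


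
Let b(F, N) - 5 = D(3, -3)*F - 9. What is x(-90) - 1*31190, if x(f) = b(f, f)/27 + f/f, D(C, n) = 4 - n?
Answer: -842737/27 ≈ -31212.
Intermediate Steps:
b(F, N) = -4 + 7*F (b(F, N) = 5 + ((4 - 1*(-3))*F - 9) = 5 + ((4 + 3)*F - 9) = 5 + (7*F - 9) = 5 + (-9 + 7*F) = -4 + 7*F)
x(f) = 23/27 + 7*f/27 (x(f) = (-4 + 7*f)/27 + f/f = (-4 + 7*f)*(1/27) + 1 = (-4/27 + 7*f/27) + 1 = 23/27 + 7*f/27)
x(-90) - 1*31190 = (23/27 + (7/27)*(-90)) - 1*31190 = (23/27 - 70/3) - 31190 = -607/27 - 31190 = -842737/27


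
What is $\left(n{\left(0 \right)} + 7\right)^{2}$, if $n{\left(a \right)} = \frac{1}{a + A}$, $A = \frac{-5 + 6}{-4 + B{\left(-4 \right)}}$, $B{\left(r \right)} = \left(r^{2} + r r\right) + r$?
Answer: $961$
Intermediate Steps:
$B{\left(r \right)} = r + 2 r^{2}$ ($B{\left(r \right)} = \left(r^{2} + r^{2}\right) + r = 2 r^{2} + r = r + 2 r^{2}$)
$A = \frac{1}{24}$ ($A = \frac{-5 + 6}{-4 - 4 \left(1 + 2 \left(-4\right)\right)} = 1 \frac{1}{-4 - 4 \left(1 - 8\right)} = 1 \frac{1}{-4 - -28} = 1 \frac{1}{-4 + 28} = 1 \cdot \frac{1}{24} = \frac{1}{24} \approx 0.041667$)
$n{\left(a \right)} = \frac{1}{\frac{1}{24} + a}$ ($n{\left(a \right)} = \frac{1}{a + \frac{1}{24}} = \frac{1}{\frac{1}{24} + a}$)
$\left(n{\left(0 \right)} + 7\right)^{2} = \left(\frac{24}{1 + 24 \cdot 0} + 7\right)^{2} = \left(\frac{24}{1 + 0} + 7\right)^{2} = \left(\frac{24}{1} + 7\right)^{2} = \left(24 \cdot 1 + 7\right)^{2} = \left(24 + 7\right)^{2} = 31^{2} = 961$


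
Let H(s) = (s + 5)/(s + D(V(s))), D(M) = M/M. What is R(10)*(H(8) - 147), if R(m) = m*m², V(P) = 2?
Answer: -1310000/9 ≈ -1.4556e+5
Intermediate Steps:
D(M) = 1
H(s) = (5 + s)/(1 + s) (H(s) = (s + 5)/(s + 1) = (5 + s)/(1 + s))
R(m) = m³
R(10)*(H(8) - 147) = 10³*((5 + 8)/(1 + 8) - 147) = 1000*(13/9 - 147) = 1000*(-1310/9) = -1310000/9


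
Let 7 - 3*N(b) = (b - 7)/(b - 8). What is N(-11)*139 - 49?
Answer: 13192/57 ≈ 231.44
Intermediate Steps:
N(b) = 7/3 - (-7 + b)/(3*(-8 + b)) (N(b) = 7/3 - (b - 7)/(3*(b - 8)) = 7/3 - (-7 + b)/(3*(-8 + b)))
N(-11)*139 - 49 = ((-49 + 6*(-11))/(3*(-8 - 11)))*139 - 49 = ((⅓)*(-49 - 66)/(-19))*139 - 49 = ((⅓)*(-1/19)*(-115))*139 - 49 = (115/57)*139 - 49 = 15985/57 - 49 = 13192/57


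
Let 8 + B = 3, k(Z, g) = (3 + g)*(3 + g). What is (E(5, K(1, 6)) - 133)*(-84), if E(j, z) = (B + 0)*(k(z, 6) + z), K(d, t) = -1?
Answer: 44772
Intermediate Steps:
k(Z, g) = (3 + g)²
B = -5 (B = -8 + 3 = -5)
E(j, z) = -405 - 5*z (E(j, z) = (-5 + 0)*((3 + 6)² + z) = -5*(9² + z) = -5*(81 + z) = -405 - 5*z)
(E(5, K(1, 6)) - 133)*(-84) = ((-405 - 5*(-1)) - 133)*(-84) = ((-405 + 5) - 133)*(-84) = (-400 - 133)*(-84) = -533*(-84) = 44772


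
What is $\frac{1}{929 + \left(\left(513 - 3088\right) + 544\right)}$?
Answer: $- \frac{1}{1102} \approx -0.00090744$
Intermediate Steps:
$\frac{1}{929 + \left(\left(513 - 3088\right) + 544\right)} = \frac{1}{929 + \left(-2575 + 544\right)} = \frac{1}{929 - 2031} = \frac{1}{-1102} = - \frac{1}{1102}$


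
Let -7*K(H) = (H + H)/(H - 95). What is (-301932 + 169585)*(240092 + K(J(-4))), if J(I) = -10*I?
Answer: -2446712223700/77 ≈ -3.1775e+10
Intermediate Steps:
K(H) = -2*H/(7*(-95 + H)) (K(H) = -(H + H)/(7*(H - 95)) = -2*H/(7*(-95 + H)))
(-301932 + 169585)*(240092 + K(J(-4))) = (-301932 + 169585)*(240092 - 2*(-10*(-4))/(-665 + 7*(-10*(-4)))) = -132347*(240092 - 2*40/(-665 + 7*40)) = -132347*(240092 - 2*40/(-665 + 280)) = -132347*(240092 - 2*40/(-385)) = -132347*(240092 - 2*40*(-1/385)) = -132347*(240092 + 16/77) = -132347*18487100/77 = -2446712223700/77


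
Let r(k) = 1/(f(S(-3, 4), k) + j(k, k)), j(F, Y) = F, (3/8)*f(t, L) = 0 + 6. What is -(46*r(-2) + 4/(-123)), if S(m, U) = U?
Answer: -2801/861 ≈ -3.2532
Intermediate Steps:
f(t, L) = 16 (f(t, L) = 8*(0 + 6)/3 = (8/3)*6 = 16)
r(k) = 1/(16 + k)
-(46*r(-2) + 4/(-123)) = -(46/(16 - 2) + 4/(-123)) = -(46/14 + 4*(-1/123)) = -(46*(1/14) - 4/123) = -(23/7 - 4/123) = -1*2801/861 = -2801/861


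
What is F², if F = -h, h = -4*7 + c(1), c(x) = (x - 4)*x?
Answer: 961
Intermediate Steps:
c(x) = x*(-4 + x) (c(x) = (-4 + x)*x = x*(-4 + x))
h = -31 (h = -4*7 + 1*(-4 + 1) = -28 + 1*(-3) = -28 - 3 = -31)
F = 31 (F = -1*(-31) = 31)
F² = 31² = 961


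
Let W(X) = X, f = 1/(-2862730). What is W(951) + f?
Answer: 2722456229/2862730 ≈ 951.00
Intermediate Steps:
f = -1/2862730 ≈ -3.4932e-7
W(951) + f = 951 - 1/2862730 = 2722456229/2862730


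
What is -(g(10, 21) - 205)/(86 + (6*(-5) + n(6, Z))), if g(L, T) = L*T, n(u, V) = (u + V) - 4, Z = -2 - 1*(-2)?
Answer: -5/58 ≈ -0.086207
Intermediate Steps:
Z = 0 (Z = -2 + 2 = 0)
n(u, V) = -4 + V + u (n(u, V) = (V + u) - 4 = -4 + V + u)
-(g(10, 21) - 205)/(86 + (6*(-5) + n(6, Z))) = -(10*21 - 205)/(86 + (6*(-5) + (-4 + 0 + 6))) = -(210 - 205)/(86 + (-30 + 2)) = -5/(86 - 28) = -5/58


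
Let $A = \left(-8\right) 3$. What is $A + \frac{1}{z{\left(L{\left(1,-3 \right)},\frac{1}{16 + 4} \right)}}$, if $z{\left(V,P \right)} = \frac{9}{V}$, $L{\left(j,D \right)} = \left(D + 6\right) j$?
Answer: $- \frac{71}{3} \approx -23.667$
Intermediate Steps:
$L{\left(j,D \right)} = j \left(6 + D\right)$ ($L{\left(j,D \right)} = \left(6 + D\right) j = j \left(6 + D\right)$)
$A = -24$
$A + \frac{1}{z{\left(L{\left(1,-3 \right)},\frac{1}{16 + 4} \right)}} = -24 + \frac{1}{9 \frac{1}{1 \left(6 - 3\right)}} = -24 + \frac{1}{9 \frac{1}{1 \cdot 3}} = -24 + \frac{1}{9 \cdot \frac{1}{3}} = -24 + \frac{1}{3} = - \frac{71}{3}$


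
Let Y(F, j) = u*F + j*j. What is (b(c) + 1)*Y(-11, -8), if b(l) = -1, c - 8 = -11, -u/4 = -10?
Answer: 0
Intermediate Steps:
u = 40 (u = -4*(-10) = 40)
c = -3 (c = 8 - 11 = -3)
Y(F, j) = j² + 40*F (Y(F, j) = 40*F + j*j = 40*F + j² = j² + 40*F)
(b(c) + 1)*Y(-11, -8) = (-1 + 1)*((-8)² + 40*(-11)) = 0*(64 - 440) = 0*(-376) = 0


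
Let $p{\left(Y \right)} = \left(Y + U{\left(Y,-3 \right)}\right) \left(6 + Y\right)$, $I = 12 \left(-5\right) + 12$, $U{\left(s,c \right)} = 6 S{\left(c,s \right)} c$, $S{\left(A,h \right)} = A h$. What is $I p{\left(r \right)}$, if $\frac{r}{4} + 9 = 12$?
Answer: $-570240$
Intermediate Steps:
$r = 12$ ($r = -36 + 4 \cdot 12 = -36 + 48 = 12$)
$U{\left(s,c \right)} = 6 s c^{2}$ ($U{\left(s,c \right)} = 6 c s c = 6 s c^{2}$)
$I = -48$ ($I = -60 + 12 = -48$)
$p{\left(Y \right)} = 55 Y \left(6 + Y\right)$ ($p{\left(Y \right)} = \left(Y + 6 Y \left(-3\right)^{2}\right) \left(6 + Y\right) = \left(Y + 6 Y 9\right) \left(6 + Y\right) = \left(Y + 54 Y\right) \left(6 + Y\right) = 55 Y \left(6 + Y\right)$)
$I p{\left(r \right)} = - 48 \cdot 55 \cdot 12 \left(6 + 12\right) = - 48 \cdot 55 \cdot 12 \cdot 18 = \left(-48\right) 11880 = -570240$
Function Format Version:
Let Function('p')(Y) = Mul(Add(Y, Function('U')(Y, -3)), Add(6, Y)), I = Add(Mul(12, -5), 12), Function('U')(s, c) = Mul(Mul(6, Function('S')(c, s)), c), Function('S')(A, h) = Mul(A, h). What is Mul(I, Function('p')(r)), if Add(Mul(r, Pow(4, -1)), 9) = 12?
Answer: -570240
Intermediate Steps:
r = 12 (r = Add(-36, Mul(4, 12)) = Add(-36, 48) = 12)
Function('U')(s, c) = Mul(6, s, Pow(c, 2)) (Function('U')(s, c) = Mul(Mul(6, Mul(c, s)), c) = Mul(Mul(6, c, s), c) = Mul(6, s, Pow(c, 2)))
I = -48 (I = Add(-60, 12) = -48)
Function('p')(Y) = Mul(55, Y, Add(6, Y)) (Function('p')(Y) = Mul(Add(Y, Mul(6, Y, Pow(-3, 2))), Add(6, Y)) = Mul(Add(Y, Mul(6, Y, 9)), Add(6, Y)) = Mul(Add(Y, Mul(54, Y)), Add(6, Y)) = Mul(Mul(55, Y), Add(6, Y)) = Mul(55, Y, Add(6, Y)))
Mul(I, Function('p')(r)) = Mul(-48, Mul(55, 12, Add(6, 12))) = Mul(-48, Mul(55, 12, 18)) = Mul(-48, 11880) = -570240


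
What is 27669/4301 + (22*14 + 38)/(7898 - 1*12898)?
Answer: 2975149/467500 ≈ 6.3640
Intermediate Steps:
27669/4301 + (22*14 + 38)/(7898 - 1*12898) = 27669*(1/4301) + (308 + 38)/(7898 - 12898) = 1203/187 + 346/(-5000) = 1203/187 + 346*(-1/5000) = 1203/187 - 173/2500 = 2975149/467500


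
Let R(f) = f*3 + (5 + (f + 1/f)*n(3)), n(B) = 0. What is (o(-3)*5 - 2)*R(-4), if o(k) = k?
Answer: 119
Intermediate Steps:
R(f) = 5 + 3*f (R(f) = f*3 + (5 + (f + 1/f)*0) = 3*f + (5 + (f + 1/f)*0) = 3*f + (5 + 0) = 3*f + 5 = 5 + 3*f)
(o(-3)*5 - 2)*R(-4) = (-3*5 - 2)*(5 + 3*(-4)) = (-15 - 2)*(5 - 12) = -17*(-7) = 119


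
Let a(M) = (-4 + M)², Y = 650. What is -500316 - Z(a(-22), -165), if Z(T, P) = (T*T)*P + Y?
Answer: 74900074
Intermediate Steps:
Z(T, P) = 650 + P*T² (Z(T, P) = (T*T)*P + 650 = T²*P + 650 = P*T² + 650 = 650 + P*T²)
-500316 - Z(a(-22), -165) = -500316 - (650 - 165*(-4 - 22)⁴) = -500316 - (650 - 165*((-26)²)²) = -500316 - (650 - 165*676²) = -500316 - (650 - 165*456976) = -500316 - (650 - 75401040) = -500316 - 1*(-75400390) = -500316 + 75400390 = 74900074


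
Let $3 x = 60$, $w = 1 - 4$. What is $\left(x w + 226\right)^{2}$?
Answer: $27556$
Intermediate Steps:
$w = -3$ ($w = 1 - 4 = -3$)
$x = 20$ ($x = \frac{1}{3} \cdot 60 = 20$)
$\left(x w + 226\right)^{2} = \left(20 \left(-3\right) + 226\right)^{2} = \left(-60 + 226\right)^{2} = 166^{2} = 27556$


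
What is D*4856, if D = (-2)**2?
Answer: 19424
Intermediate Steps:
D = 4
D*4856 = 4*4856 = 19424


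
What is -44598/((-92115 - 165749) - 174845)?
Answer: 44598/432709 ≈ 0.10307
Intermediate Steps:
-44598/((-92115 - 165749) - 174845) = -44598/(-257864 - 174845) = -44598/(-432709) = -44598*(-1/432709) = 44598/432709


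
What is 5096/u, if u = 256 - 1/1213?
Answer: 883064/44361 ≈ 19.906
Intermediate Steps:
u = 310527/1213 (u = 256 - 1*1/1213 = 256 - 1/1213 = 310527/1213 ≈ 256.00)
5096/u = 5096/(310527/1213) = 5096*(1213/310527) = 883064/44361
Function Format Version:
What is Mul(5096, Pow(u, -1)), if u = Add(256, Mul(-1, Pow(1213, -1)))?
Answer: Rational(883064, 44361) ≈ 19.906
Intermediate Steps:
u = Rational(310527, 1213) (u = Add(256, Mul(-1, Rational(1, 1213))) = Add(256, Rational(-1, 1213)) = Rational(310527, 1213) ≈ 256.00)
Mul(5096, Pow(u, -1)) = Mul(5096, Pow(Rational(310527, 1213), -1)) = Mul(5096, Rational(1213, 310527)) = Rational(883064, 44361)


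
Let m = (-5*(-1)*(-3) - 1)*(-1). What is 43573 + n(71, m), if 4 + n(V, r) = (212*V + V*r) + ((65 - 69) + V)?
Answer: 59824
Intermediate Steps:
m = 16 (m = (5*(-3) - 1)*(-1) = (-15 - 1)*(-1) = -16*(-1) = 16)
n(V, r) = -8 + 213*V + V*r (n(V, r) = -4 + ((212*V + V*r) + ((65 - 69) + V)) = -4 + ((212*V + V*r) + (-4 + V)) = -4 + (-4 + 213*V + V*r) = -8 + 213*V + V*r)
43573 + n(71, m) = 43573 + (-8 + 213*71 + 71*16) = 43573 + (-8 + 15123 + 1136) = 43573 + 16251 = 59824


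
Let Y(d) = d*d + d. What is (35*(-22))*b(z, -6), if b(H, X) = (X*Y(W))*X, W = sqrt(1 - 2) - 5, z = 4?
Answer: -526680 + 249480*I ≈ -5.2668e+5 + 2.4948e+5*I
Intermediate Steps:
W = -5 + I (W = sqrt(-1) - 5 = I - 5 = -5 + I ≈ -5.0 + 1.0*I)
Y(d) = d + d**2 (Y(d) = d**2 + d = d + d**2)
b(H, X) = X**2*(-5 + I)*(-4 + I) (b(H, X) = (X*((-5 + I)*(1 + (-5 + I))))*X = (X*((-5 + I)*(-4 + I)))*X = (X*(-5 + I)*(-4 + I))*X = X**2*(-5 + I)*(-4 + I))
(35*(-22))*b(z, -6) = (35*(-22))*((-6)**2*(19 - 9*I)) = -27720*(19 - 9*I) = -770*(684 - 324*I) = -526680 + 249480*I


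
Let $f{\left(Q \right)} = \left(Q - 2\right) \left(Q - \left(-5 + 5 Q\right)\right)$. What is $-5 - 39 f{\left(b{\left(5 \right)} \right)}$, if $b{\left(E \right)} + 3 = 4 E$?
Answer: $36850$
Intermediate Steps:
$b{\left(E \right)} = -3 + 4 E$
$f{\left(Q \right)} = \left(-2 + Q\right) \left(5 - 4 Q\right)$
$-5 - 39 f{\left(b{\left(5 \right)} \right)} = -5 - 39 \left(-10 - 4 \left(-3 + 4 \cdot 5\right)^{2} + 13 \left(-3 + 4 \cdot 5\right)\right) = -5 - 39 \left(-10 - 4 \left(-3 + 20\right)^{2} + 13 \left(-3 + 20\right)\right) = -5 - 39 \left(-10 - 4 \cdot 17^{2} + 13 \cdot 17\right) = -5 - 39 \left(-10 - 1156 + 221\right) = -5 - -36855 = -5 + 36855 = 36850$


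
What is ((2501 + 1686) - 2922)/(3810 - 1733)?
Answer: 1265/2077 ≈ 0.60905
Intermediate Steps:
((2501 + 1686) - 2922)/(3810 - 1733) = (4187 - 2922)/2077 = 1265*(1/2077) = 1265/2077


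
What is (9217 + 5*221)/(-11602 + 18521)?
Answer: 10322/6919 ≈ 1.4918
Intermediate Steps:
(9217 + 5*221)/(-11602 + 18521) = (9217 + 1105)/6919 = 10322*(1/6919) = 10322/6919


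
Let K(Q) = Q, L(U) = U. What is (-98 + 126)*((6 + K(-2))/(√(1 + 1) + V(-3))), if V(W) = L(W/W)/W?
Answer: 336/17 + 1008*√2/17 ≈ 103.62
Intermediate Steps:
V(W) = 1/W (V(W) = (W/W)/W = 1/W)
(-98 + 126)*((6 + K(-2))/(√(1 + 1) + V(-3))) = (-98 + 126)*((6 - 2)/(√(1 + 1) + 1/(-3))) = 28*(4/(√2 - ⅓)) = 28*(4/(-⅓ + √2)) = 112/(-⅓ + √2)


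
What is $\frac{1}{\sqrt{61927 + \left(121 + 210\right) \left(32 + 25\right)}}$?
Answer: $\frac{\sqrt{80794}}{80794} \approx 0.0035181$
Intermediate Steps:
$\frac{1}{\sqrt{61927 + \left(121 + 210\right) \left(32 + 25\right)}} = \frac{1}{\sqrt{61927 + 331 \cdot 57}} = \frac{1}{\sqrt{61927 + 18867}} = \frac{1}{\sqrt{80794}} = \frac{\sqrt{80794}}{80794}$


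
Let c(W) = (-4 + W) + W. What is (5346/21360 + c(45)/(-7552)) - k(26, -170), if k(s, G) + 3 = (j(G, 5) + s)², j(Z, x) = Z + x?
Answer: -32460020343/1680320 ≈ -19318.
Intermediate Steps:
c(W) = -4 + 2*W
k(s, G) = -3 + (5 + G + s)² (k(s, G) = -3 + ((G + 5) + s)² = -3 + ((5 + G) + s)² = -3 + (5 + G + s)²)
(5346/21360 + c(45)/(-7552)) - k(26, -170) = (5346/21360 + (-4 + 2*45)/(-7552)) - (-3 + (5 - 170 + 26)²) = (5346*(1/21360) + (-4 + 90)*(-1/7552)) - (-3 + (-139)²) = (891/3560 + 86*(-1/7552)) - (-3 + 19321) = (891/3560 - 43/3776) - 1*19318 = 401417/1680320 - 19318 = -32460020343/1680320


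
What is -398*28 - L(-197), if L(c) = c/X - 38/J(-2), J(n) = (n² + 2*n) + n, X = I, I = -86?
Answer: -960215/86 ≈ -11165.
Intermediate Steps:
X = -86
J(n) = n² + 3*n
L(c) = 19 - c/86 (L(c) = c/(-86) - 38*(-1/(2*(3 - 2))) = c*(-1/86) - 38/((-2*1)) = -c/86 - 38/(-2) = -c/86 - 38*(-½) = -c/86 + 19 = 19 - c/86)
-398*28 - L(-197) = -398*28 - (19 - 1/86*(-197)) = -11144 - (19 + 197/86) = -11144 - 1*1831/86 = -11144 - 1831/86 = -960215/86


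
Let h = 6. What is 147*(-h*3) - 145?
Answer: -2791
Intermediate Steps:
147*(-h*3) - 145 = 147*(-1*6*3) - 145 = 147*(-6*3) - 145 = 147*(-18) - 145 = -2646 - 145 = -2791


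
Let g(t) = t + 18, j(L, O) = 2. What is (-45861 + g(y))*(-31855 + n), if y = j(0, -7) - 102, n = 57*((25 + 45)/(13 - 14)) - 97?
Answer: 1651283306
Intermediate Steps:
n = -4087 (n = 57*(70/(-1)) - 97 = 57*(70*(-1)) - 97 = 57*(-70) - 97 = -3990 - 97 = -4087)
y = -100 (y = 2 - 102 = -100)
g(t) = 18 + t
(-45861 + g(y))*(-31855 + n) = (-45861 + (18 - 100))*(-31855 - 4087) = (-45861 - 82)*(-35942) = -45943*(-35942) = 1651283306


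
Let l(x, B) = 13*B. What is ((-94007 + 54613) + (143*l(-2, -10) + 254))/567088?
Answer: -1255/12328 ≈ -0.10180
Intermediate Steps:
((-94007 + 54613) + (143*l(-2, -10) + 254))/567088 = ((-94007 + 54613) + (143*(13*(-10)) + 254))/567088 = (-39394 + (143*(-130) + 254))*(1/567088) = (-39394 + (-18590 + 254))*(1/567088) = (-39394 - 18336)*(1/567088) = -57730*1/567088 = -1255/12328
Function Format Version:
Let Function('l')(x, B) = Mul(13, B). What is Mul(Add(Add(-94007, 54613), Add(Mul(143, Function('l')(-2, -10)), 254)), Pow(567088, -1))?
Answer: Rational(-1255, 12328) ≈ -0.10180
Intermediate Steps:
Mul(Add(Add(-94007, 54613), Add(Mul(143, Function('l')(-2, -10)), 254)), Pow(567088, -1)) = Mul(Add(Add(-94007, 54613), Add(Mul(143, Mul(13, -10)), 254)), Pow(567088, -1)) = Mul(Add(-39394, Add(Mul(143, -130), 254)), Rational(1, 567088)) = Mul(Add(-39394, Add(-18590, 254)), Rational(1, 567088)) = Mul(Add(-39394, -18336), Rational(1, 567088)) = Mul(-57730, Rational(1, 567088)) = Rational(-1255, 12328)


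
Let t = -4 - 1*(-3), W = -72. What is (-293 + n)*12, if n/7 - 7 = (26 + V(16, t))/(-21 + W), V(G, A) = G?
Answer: -91944/31 ≈ -2965.9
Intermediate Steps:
t = -1 (t = -4 + 3 = -1)
n = 1421/31 (n = 49 + 7*((26 + 16)/(-21 - 72)) = 49 + 7*(42/(-93)) = 49 + 7*(42*(-1/93)) = 49 + 7*(-14/31) = 49 - 98/31 = 1421/31 ≈ 45.839)
(-293 + n)*12 = (-293 + 1421/31)*12 = -7662/31*12 = -91944/31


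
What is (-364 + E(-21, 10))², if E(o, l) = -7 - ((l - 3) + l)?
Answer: 150544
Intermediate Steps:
E(o, l) = -4 - 2*l (E(o, l) = -7 - ((-3 + l) + l) = -7 - (-3 + 2*l) = -7 + (3 - 2*l) = -4 - 2*l)
(-364 + E(-21, 10))² = (-364 + (-4 - 2*10))² = (-364 + (-4 - 20))² = (-364 - 24)² = (-388)² = 150544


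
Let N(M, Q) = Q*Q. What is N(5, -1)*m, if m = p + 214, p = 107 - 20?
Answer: 301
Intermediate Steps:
N(M, Q) = Q**2
p = 87
m = 301 (m = 87 + 214 = 301)
N(5, -1)*m = (-1)**2*301 = 1*301 = 301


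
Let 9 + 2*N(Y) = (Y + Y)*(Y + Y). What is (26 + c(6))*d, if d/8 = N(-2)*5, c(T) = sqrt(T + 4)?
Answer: 3640 + 140*sqrt(10) ≈ 4082.7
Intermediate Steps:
N(Y) = -9/2 + 2*Y**2 (N(Y) = -9/2 + ((Y + Y)*(Y + Y))/2 = -9/2 + ((2*Y)*(2*Y))/2 = -9/2 + (4*Y**2)/2 = -9/2 + 2*Y**2)
c(T) = sqrt(4 + T)
d = 140 (d = 8*((-9/2 + 2*(-2)**2)*5) = 8*((-9/2 + 2*4)*5) = 8*((-9/2 + 8)*5) = 8*((7/2)*5) = 8*(35/2) = 140)
(26 + c(6))*d = (26 + sqrt(4 + 6))*140 = (26 + sqrt(10))*140 = 3640 + 140*sqrt(10)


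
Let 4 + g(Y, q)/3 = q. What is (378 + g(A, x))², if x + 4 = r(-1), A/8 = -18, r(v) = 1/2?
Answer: 505521/4 ≈ 1.2638e+5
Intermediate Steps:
r(v) = ½
A = -144 (A = 8*(-18) = -144)
x = -7/2 (x = -4 + ½ = -7/2 ≈ -3.5000)
g(Y, q) = -12 + 3*q
(378 + g(A, x))² = (378 + (-12 + 3*(-7/2)))² = (378 + (-12 - 21/2))² = (378 - 45/2)² = (711/2)² = 505521/4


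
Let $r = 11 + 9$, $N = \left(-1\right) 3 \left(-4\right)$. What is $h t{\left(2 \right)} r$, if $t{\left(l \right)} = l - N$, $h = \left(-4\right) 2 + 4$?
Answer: $800$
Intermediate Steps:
$h = -4$ ($h = -8 + 4 = -4$)
$N = 12$ ($N = \left(-3\right) \left(-4\right) = 12$)
$t{\left(l \right)} = -12 + l$ ($t{\left(l \right)} = l - 12 = -12 + l$)
$r = 20$
$h t{\left(2 \right)} r = - 4 \left(-12 + 2\right) 20 = \left(-4\right) \left(-10\right) 20 = 40 \cdot 20 = 800$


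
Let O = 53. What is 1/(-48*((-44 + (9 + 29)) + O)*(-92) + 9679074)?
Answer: 1/9886626 ≈ 1.0115e-7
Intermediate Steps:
1/(-48*((-44 + (9 + 29)) + O)*(-92) + 9679074) = 1/(-48*((-44 + (9 + 29)) + 53)*(-92) + 9679074) = 1/(-48*((-44 + 38) + 53)*(-92) + 9679074) = 1/(-48*(-6 + 53)*(-92) + 9679074) = 1/(-48*47*(-92) + 9679074) = 1/(-2256*(-92) + 9679074) = 1/(207552 + 9679074) = 1/9886626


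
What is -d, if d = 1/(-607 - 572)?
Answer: 1/1179 ≈ 0.00084818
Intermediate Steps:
d = -1/1179 (d = 1/(-1179) = -1/1179 ≈ -0.00084818)
-d = -1*(-1/1179) = 1/1179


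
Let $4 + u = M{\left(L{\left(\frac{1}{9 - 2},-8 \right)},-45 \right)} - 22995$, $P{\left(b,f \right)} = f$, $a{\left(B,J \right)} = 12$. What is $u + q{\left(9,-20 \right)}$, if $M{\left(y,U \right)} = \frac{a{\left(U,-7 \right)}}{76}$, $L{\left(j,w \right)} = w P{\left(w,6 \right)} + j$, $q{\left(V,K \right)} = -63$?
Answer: $- \frac{438175}{19} \approx -23062.0$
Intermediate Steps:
$L{\left(j,w \right)} = j + 6 w$ ($L{\left(j,w \right)} = w 6 + j = 6 w + j = j + 6 w$)
$M{\left(y,U \right)} = \frac{3}{19}$ ($M{\left(y,U \right)} = \frac{12}{76} = 12 \cdot \frac{1}{76} = \frac{3}{19}$)
$u = - \frac{436978}{19}$ ($u = -4 + \left(\frac{3}{19} - 22995\right) = -4 - \frac{436902}{19} = - \frac{436978}{19} \approx -22999.0$)
$u + q{\left(9,-20 \right)} = - \frac{436978}{19} - 63 = - \frac{438175}{19}$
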